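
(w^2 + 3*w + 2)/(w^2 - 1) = (w + 2)/(w - 1)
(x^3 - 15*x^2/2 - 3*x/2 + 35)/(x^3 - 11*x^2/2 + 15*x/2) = (x^2 - 5*x - 14)/(x*(x - 3))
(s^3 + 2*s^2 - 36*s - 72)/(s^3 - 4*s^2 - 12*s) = (s + 6)/s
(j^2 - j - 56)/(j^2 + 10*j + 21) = (j - 8)/(j + 3)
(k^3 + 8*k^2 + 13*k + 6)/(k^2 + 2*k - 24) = (k^2 + 2*k + 1)/(k - 4)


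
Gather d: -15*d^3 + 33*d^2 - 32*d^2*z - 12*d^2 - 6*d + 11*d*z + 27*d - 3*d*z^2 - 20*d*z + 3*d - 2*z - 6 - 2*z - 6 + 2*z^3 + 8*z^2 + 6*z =-15*d^3 + d^2*(21 - 32*z) + d*(-3*z^2 - 9*z + 24) + 2*z^3 + 8*z^2 + 2*z - 12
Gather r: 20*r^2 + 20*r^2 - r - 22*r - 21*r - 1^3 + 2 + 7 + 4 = 40*r^2 - 44*r + 12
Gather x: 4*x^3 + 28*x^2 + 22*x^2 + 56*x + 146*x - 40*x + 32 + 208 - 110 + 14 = 4*x^3 + 50*x^2 + 162*x + 144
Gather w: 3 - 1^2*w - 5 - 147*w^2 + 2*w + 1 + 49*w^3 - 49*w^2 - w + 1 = 49*w^3 - 196*w^2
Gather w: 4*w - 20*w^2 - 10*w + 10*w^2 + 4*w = -10*w^2 - 2*w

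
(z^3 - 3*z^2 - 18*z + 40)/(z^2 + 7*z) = (z^3 - 3*z^2 - 18*z + 40)/(z*(z + 7))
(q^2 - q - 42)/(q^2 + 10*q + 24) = (q - 7)/(q + 4)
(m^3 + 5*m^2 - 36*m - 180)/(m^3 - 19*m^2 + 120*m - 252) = (m^2 + 11*m + 30)/(m^2 - 13*m + 42)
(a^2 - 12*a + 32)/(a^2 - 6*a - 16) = (a - 4)/(a + 2)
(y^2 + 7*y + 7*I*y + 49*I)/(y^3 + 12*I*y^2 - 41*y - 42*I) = (y + 7)/(y^2 + 5*I*y - 6)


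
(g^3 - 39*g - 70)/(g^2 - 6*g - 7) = (g^2 + 7*g + 10)/(g + 1)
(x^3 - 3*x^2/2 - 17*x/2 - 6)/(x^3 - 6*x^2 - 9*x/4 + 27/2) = 2*(x^2 - 3*x - 4)/(2*x^2 - 15*x + 18)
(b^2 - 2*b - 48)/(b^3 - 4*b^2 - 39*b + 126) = (b - 8)/(b^2 - 10*b + 21)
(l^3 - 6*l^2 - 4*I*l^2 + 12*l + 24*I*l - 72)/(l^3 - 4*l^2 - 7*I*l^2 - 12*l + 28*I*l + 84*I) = (l^2 - 4*I*l + 12)/(l^2 + l*(2 - 7*I) - 14*I)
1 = 1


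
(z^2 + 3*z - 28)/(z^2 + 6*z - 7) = (z - 4)/(z - 1)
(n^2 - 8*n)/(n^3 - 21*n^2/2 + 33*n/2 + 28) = 2*n/(2*n^2 - 5*n - 7)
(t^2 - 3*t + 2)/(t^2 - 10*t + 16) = (t - 1)/(t - 8)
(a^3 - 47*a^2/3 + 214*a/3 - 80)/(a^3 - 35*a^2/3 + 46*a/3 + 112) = (3*a - 5)/(3*a + 7)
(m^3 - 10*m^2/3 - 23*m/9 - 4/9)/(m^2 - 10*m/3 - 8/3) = (9*m^2 + 6*m + 1)/(3*(3*m + 2))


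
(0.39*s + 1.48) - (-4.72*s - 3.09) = 5.11*s + 4.57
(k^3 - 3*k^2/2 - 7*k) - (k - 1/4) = k^3 - 3*k^2/2 - 8*k + 1/4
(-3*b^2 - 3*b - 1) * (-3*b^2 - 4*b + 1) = 9*b^4 + 21*b^3 + 12*b^2 + b - 1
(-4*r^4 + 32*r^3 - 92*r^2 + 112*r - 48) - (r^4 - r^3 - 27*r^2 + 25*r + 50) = -5*r^4 + 33*r^3 - 65*r^2 + 87*r - 98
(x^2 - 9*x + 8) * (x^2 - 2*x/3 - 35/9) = x^4 - 29*x^3/3 + 91*x^2/9 + 89*x/3 - 280/9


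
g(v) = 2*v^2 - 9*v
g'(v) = 4*v - 9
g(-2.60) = 36.92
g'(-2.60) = -19.40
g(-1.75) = 21.88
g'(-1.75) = -16.00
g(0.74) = -5.56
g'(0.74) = -6.04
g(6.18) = 20.76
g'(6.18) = 15.72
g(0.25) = -2.12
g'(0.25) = -8.00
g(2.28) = -10.12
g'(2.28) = 0.12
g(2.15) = -10.10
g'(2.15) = -0.40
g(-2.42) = 33.49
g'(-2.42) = -18.68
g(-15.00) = 585.00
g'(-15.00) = -69.00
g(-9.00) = 243.00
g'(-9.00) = -45.00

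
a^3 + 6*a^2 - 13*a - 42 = (a - 3)*(a + 2)*(a + 7)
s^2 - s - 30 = (s - 6)*(s + 5)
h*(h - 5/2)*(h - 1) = h^3 - 7*h^2/2 + 5*h/2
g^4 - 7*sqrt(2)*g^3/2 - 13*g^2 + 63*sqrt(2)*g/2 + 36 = (g - 3)*(g + 3)*(g - 4*sqrt(2))*(g + sqrt(2)/2)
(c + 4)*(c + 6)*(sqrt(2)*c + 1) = sqrt(2)*c^3 + c^2 + 10*sqrt(2)*c^2 + 10*c + 24*sqrt(2)*c + 24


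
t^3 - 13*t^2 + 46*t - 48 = (t - 8)*(t - 3)*(t - 2)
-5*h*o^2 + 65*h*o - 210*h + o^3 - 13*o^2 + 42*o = (-5*h + o)*(o - 7)*(o - 6)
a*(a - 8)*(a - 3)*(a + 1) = a^4 - 10*a^3 + 13*a^2 + 24*a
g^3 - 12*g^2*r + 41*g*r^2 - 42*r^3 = (g - 7*r)*(g - 3*r)*(g - 2*r)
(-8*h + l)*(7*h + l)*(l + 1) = -56*h^2*l - 56*h^2 - h*l^2 - h*l + l^3 + l^2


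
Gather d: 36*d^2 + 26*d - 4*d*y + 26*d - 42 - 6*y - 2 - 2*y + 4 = 36*d^2 + d*(52 - 4*y) - 8*y - 40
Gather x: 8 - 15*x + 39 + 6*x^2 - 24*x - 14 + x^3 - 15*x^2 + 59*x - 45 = x^3 - 9*x^2 + 20*x - 12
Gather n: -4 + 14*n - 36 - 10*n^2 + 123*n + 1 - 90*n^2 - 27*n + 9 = -100*n^2 + 110*n - 30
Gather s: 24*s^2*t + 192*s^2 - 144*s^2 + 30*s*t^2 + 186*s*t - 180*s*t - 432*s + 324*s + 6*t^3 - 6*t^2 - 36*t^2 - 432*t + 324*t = s^2*(24*t + 48) + s*(30*t^2 + 6*t - 108) + 6*t^3 - 42*t^2 - 108*t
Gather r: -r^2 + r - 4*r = -r^2 - 3*r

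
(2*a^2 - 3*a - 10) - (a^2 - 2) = a^2 - 3*a - 8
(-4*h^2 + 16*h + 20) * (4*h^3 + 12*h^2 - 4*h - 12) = -16*h^5 + 16*h^4 + 288*h^3 + 224*h^2 - 272*h - 240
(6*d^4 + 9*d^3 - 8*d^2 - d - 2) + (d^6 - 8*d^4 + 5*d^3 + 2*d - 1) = d^6 - 2*d^4 + 14*d^3 - 8*d^2 + d - 3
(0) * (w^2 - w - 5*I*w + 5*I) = 0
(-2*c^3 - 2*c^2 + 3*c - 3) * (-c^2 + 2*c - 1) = 2*c^5 - 2*c^4 - 5*c^3 + 11*c^2 - 9*c + 3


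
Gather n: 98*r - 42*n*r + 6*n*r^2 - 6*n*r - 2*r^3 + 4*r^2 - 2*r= n*(6*r^2 - 48*r) - 2*r^3 + 4*r^2 + 96*r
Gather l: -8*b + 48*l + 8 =-8*b + 48*l + 8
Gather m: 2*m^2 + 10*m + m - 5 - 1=2*m^2 + 11*m - 6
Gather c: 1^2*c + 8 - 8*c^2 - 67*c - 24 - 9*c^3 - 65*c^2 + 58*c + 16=-9*c^3 - 73*c^2 - 8*c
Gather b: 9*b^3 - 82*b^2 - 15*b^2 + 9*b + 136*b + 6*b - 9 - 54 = 9*b^3 - 97*b^2 + 151*b - 63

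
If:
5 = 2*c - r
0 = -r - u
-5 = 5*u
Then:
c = 3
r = 1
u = -1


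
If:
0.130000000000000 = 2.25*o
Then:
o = 0.06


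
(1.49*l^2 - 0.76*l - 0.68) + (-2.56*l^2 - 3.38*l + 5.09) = -1.07*l^2 - 4.14*l + 4.41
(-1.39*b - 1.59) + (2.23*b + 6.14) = 0.84*b + 4.55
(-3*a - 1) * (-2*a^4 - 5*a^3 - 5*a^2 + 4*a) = 6*a^5 + 17*a^4 + 20*a^3 - 7*a^2 - 4*a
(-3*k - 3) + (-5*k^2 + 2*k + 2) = -5*k^2 - k - 1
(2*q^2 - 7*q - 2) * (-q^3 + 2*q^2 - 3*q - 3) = -2*q^5 + 11*q^4 - 18*q^3 + 11*q^2 + 27*q + 6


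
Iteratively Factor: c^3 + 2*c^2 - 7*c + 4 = (c + 4)*(c^2 - 2*c + 1) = (c - 1)*(c + 4)*(c - 1)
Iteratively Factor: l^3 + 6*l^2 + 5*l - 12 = (l + 4)*(l^2 + 2*l - 3) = (l + 3)*(l + 4)*(l - 1)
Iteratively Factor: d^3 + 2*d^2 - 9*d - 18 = (d - 3)*(d^2 + 5*d + 6) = (d - 3)*(d + 3)*(d + 2)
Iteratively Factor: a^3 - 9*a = (a)*(a^2 - 9) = a*(a + 3)*(a - 3)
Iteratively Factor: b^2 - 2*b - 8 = (b + 2)*(b - 4)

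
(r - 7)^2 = r^2 - 14*r + 49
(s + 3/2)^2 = s^2 + 3*s + 9/4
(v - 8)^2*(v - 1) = v^3 - 17*v^2 + 80*v - 64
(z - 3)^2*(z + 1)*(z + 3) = z^4 - 2*z^3 - 12*z^2 + 18*z + 27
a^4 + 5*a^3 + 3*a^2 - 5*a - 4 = (a - 1)*(a + 1)^2*(a + 4)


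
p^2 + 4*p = p*(p + 4)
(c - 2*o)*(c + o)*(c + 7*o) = c^3 + 6*c^2*o - 9*c*o^2 - 14*o^3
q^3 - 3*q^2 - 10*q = q*(q - 5)*(q + 2)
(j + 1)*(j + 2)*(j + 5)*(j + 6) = j^4 + 14*j^3 + 65*j^2 + 112*j + 60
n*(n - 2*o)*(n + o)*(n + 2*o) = n^4 + n^3*o - 4*n^2*o^2 - 4*n*o^3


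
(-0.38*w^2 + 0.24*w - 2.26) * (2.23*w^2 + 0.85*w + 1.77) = -0.8474*w^4 + 0.2122*w^3 - 5.5084*w^2 - 1.4962*w - 4.0002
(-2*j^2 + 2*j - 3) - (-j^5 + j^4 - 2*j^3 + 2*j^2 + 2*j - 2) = j^5 - j^4 + 2*j^3 - 4*j^2 - 1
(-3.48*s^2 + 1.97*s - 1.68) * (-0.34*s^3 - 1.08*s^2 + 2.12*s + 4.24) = 1.1832*s^5 + 3.0886*s^4 - 8.934*s^3 - 8.7644*s^2 + 4.7912*s - 7.1232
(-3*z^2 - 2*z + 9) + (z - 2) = -3*z^2 - z + 7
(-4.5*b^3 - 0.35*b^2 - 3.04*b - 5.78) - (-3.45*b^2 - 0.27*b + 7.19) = -4.5*b^3 + 3.1*b^2 - 2.77*b - 12.97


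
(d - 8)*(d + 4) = d^2 - 4*d - 32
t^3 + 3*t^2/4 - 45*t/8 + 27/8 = (t - 3/2)*(t - 3/4)*(t + 3)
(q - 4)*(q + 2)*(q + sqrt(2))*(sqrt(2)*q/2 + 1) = sqrt(2)*q^4/2 - sqrt(2)*q^3 + 2*q^3 - 3*sqrt(2)*q^2 - 4*q^2 - 16*q - 2*sqrt(2)*q - 8*sqrt(2)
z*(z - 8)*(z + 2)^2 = z^4 - 4*z^3 - 28*z^2 - 32*z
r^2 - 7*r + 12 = (r - 4)*(r - 3)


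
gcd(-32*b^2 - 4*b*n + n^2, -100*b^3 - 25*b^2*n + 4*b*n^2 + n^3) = 4*b + n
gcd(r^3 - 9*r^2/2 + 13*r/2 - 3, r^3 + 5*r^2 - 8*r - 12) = r - 2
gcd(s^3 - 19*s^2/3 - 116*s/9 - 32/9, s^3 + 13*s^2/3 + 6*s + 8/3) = s + 4/3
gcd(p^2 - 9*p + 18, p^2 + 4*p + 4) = 1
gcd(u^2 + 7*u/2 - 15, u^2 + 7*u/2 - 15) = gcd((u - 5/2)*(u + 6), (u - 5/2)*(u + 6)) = u^2 + 7*u/2 - 15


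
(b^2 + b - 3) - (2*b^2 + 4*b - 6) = -b^2 - 3*b + 3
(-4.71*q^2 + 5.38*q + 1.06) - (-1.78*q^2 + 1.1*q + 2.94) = -2.93*q^2 + 4.28*q - 1.88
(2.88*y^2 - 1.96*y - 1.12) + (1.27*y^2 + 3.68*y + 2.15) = 4.15*y^2 + 1.72*y + 1.03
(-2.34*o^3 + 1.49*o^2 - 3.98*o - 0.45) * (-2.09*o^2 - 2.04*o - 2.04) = 4.8906*o^5 + 1.6595*o^4 + 10.0522*o^3 + 6.0201*o^2 + 9.0372*o + 0.918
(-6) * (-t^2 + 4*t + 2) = 6*t^2 - 24*t - 12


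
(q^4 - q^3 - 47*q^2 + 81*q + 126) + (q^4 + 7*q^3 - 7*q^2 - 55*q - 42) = 2*q^4 + 6*q^3 - 54*q^2 + 26*q + 84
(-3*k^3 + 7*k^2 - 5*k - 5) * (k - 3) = -3*k^4 + 16*k^3 - 26*k^2 + 10*k + 15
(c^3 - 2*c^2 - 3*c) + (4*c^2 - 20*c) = c^3 + 2*c^2 - 23*c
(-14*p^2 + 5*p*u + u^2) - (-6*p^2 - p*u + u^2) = -8*p^2 + 6*p*u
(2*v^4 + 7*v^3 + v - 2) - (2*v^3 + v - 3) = 2*v^4 + 5*v^3 + 1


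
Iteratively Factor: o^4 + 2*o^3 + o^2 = (o + 1)*(o^3 + o^2) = (o + 1)^2*(o^2) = o*(o + 1)^2*(o)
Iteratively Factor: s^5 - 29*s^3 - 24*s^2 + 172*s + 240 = (s - 5)*(s^4 + 5*s^3 - 4*s^2 - 44*s - 48) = (s - 5)*(s + 2)*(s^3 + 3*s^2 - 10*s - 24) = (s - 5)*(s + 2)*(s + 4)*(s^2 - s - 6) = (s - 5)*(s + 2)^2*(s + 4)*(s - 3)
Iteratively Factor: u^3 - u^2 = (u)*(u^2 - u) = u^2*(u - 1)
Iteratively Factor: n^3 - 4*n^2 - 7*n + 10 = (n - 1)*(n^2 - 3*n - 10) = (n - 1)*(n + 2)*(n - 5)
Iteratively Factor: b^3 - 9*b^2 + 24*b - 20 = (b - 2)*(b^2 - 7*b + 10) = (b - 5)*(b - 2)*(b - 2)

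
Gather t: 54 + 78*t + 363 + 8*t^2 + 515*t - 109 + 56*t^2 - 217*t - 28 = 64*t^2 + 376*t + 280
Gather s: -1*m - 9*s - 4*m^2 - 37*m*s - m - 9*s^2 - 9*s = -4*m^2 - 2*m - 9*s^2 + s*(-37*m - 18)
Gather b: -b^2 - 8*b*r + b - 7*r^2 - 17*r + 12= -b^2 + b*(1 - 8*r) - 7*r^2 - 17*r + 12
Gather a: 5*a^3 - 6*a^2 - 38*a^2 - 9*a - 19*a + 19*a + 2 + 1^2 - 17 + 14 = 5*a^3 - 44*a^2 - 9*a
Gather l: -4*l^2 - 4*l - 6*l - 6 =-4*l^2 - 10*l - 6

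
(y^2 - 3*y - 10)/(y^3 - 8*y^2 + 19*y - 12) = (y^2 - 3*y - 10)/(y^3 - 8*y^2 + 19*y - 12)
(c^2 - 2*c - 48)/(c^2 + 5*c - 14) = (c^2 - 2*c - 48)/(c^2 + 5*c - 14)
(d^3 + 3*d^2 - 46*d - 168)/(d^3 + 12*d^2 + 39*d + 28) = (d^2 - d - 42)/(d^2 + 8*d + 7)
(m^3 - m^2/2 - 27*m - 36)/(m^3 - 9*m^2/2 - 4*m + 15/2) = (m^2 - 2*m - 24)/(m^2 - 6*m + 5)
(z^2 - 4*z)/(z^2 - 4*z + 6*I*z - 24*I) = z/(z + 6*I)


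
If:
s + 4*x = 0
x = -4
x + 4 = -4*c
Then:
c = 0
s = 16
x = -4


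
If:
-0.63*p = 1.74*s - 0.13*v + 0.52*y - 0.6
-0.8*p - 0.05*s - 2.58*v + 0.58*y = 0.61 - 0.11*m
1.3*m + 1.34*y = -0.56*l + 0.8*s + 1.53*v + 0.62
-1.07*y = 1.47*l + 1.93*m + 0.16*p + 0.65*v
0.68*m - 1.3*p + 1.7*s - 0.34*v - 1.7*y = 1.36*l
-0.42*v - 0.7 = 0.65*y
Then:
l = 0.29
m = 0.28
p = 1.01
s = 0.12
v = -0.68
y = -0.64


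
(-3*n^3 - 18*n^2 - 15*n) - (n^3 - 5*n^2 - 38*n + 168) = -4*n^3 - 13*n^2 + 23*n - 168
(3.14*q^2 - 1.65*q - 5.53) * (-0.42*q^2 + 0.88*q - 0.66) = -1.3188*q^4 + 3.4562*q^3 - 1.2018*q^2 - 3.7774*q + 3.6498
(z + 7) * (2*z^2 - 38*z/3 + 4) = 2*z^3 + 4*z^2/3 - 254*z/3 + 28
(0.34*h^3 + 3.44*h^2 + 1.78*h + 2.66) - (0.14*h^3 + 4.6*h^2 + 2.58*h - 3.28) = 0.2*h^3 - 1.16*h^2 - 0.8*h + 5.94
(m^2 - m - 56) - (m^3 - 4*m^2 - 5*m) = -m^3 + 5*m^2 + 4*m - 56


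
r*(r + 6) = r^2 + 6*r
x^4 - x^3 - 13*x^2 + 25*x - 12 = (x - 3)*(x - 1)^2*(x + 4)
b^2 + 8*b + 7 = (b + 1)*(b + 7)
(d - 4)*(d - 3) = d^2 - 7*d + 12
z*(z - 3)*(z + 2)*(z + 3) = z^4 + 2*z^3 - 9*z^2 - 18*z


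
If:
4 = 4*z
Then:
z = 1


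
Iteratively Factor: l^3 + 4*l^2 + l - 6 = (l + 3)*(l^2 + l - 2) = (l + 2)*(l + 3)*(l - 1)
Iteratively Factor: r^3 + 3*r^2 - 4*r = (r - 1)*(r^2 + 4*r) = (r - 1)*(r + 4)*(r)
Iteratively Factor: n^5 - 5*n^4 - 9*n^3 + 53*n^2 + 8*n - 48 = (n - 4)*(n^4 - n^3 - 13*n^2 + n + 12) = (n - 4)^2*(n^3 + 3*n^2 - n - 3) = (n - 4)^2*(n + 1)*(n^2 + 2*n - 3) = (n - 4)^2*(n + 1)*(n + 3)*(n - 1)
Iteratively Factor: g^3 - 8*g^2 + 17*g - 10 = (g - 1)*(g^2 - 7*g + 10) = (g - 2)*(g - 1)*(g - 5)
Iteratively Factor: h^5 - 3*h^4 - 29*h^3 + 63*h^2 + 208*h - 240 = (h - 1)*(h^4 - 2*h^3 - 31*h^2 + 32*h + 240) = (h - 1)*(h + 4)*(h^3 - 6*h^2 - 7*h + 60) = (h - 5)*(h - 1)*(h + 4)*(h^2 - h - 12) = (h - 5)*(h - 1)*(h + 3)*(h + 4)*(h - 4)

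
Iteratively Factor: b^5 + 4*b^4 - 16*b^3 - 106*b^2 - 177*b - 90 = (b + 1)*(b^4 + 3*b^3 - 19*b^2 - 87*b - 90) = (b - 5)*(b + 1)*(b^3 + 8*b^2 + 21*b + 18) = (b - 5)*(b + 1)*(b + 3)*(b^2 + 5*b + 6) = (b - 5)*(b + 1)*(b + 2)*(b + 3)*(b + 3)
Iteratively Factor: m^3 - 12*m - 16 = (m - 4)*(m^2 + 4*m + 4) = (m - 4)*(m + 2)*(m + 2)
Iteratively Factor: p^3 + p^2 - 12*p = (p + 4)*(p^2 - 3*p) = p*(p + 4)*(p - 3)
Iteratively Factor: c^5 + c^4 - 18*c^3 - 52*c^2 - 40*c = (c + 2)*(c^4 - c^3 - 16*c^2 - 20*c) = (c + 2)^2*(c^3 - 3*c^2 - 10*c) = (c - 5)*(c + 2)^2*(c^2 + 2*c) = c*(c - 5)*(c + 2)^2*(c + 2)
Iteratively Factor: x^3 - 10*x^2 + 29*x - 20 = (x - 4)*(x^2 - 6*x + 5) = (x - 5)*(x - 4)*(x - 1)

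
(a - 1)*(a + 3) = a^2 + 2*a - 3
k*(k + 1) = k^2 + k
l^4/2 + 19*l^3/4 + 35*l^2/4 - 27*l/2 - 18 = (l/2 + 1/2)*(l - 3/2)*(l + 4)*(l + 6)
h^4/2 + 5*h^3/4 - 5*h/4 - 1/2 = (h/2 + 1)*(h - 1)*(h + 1/2)*(h + 1)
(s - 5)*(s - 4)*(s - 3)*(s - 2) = s^4 - 14*s^3 + 71*s^2 - 154*s + 120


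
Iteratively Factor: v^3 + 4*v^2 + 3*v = (v + 3)*(v^2 + v) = (v + 1)*(v + 3)*(v)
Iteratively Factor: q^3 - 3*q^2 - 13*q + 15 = (q - 1)*(q^2 - 2*q - 15) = (q - 5)*(q - 1)*(q + 3)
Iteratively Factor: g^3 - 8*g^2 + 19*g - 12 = (g - 3)*(g^2 - 5*g + 4) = (g - 3)*(g - 1)*(g - 4)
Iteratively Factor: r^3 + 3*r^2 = (r + 3)*(r^2) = r*(r + 3)*(r)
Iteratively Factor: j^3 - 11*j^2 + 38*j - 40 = (j - 2)*(j^2 - 9*j + 20) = (j - 5)*(j - 2)*(j - 4)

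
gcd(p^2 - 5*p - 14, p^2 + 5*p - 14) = 1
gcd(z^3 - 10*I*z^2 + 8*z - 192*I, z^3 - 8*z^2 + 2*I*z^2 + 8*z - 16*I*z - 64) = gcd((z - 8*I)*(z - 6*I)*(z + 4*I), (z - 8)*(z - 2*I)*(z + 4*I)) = z + 4*I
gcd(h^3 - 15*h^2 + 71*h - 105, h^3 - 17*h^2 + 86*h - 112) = h - 7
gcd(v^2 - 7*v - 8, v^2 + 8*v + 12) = 1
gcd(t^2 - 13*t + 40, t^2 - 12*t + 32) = t - 8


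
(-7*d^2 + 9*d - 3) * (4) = -28*d^2 + 36*d - 12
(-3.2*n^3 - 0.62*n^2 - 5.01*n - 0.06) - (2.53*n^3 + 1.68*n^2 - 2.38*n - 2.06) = -5.73*n^3 - 2.3*n^2 - 2.63*n + 2.0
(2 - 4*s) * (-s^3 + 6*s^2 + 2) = 4*s^4 - 26*s^3 + 12*s^2 - 8*s + 4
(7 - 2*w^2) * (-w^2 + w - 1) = 2*w^4 - 2*w^3 - 5*w^2 + 7*w - 7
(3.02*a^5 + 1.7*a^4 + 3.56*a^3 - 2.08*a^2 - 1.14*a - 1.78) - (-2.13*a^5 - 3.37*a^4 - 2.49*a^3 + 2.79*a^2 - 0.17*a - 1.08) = 5.15*a^5 + 5.07*a^4 + 6.05*a^3 - 4.87*a^2 - 0.97*a - 0.7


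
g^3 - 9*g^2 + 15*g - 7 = (g - 7)*(g - 1)^2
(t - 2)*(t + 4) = t^2 + 2*t - 8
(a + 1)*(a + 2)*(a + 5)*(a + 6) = a^4 + 14*a^3 + 65*a^2 + 112*a + 60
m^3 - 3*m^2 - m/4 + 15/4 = (m - 5/2)*(m - 3/2)*(m + 1)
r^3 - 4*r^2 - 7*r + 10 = (r - 5)*(r - 1)*(r + 2)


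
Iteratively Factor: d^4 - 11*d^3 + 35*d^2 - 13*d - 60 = (d - 4)*(d^3 - 7*d^2 + 7*d + 15) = (d - 4)*(d + 1)*(d^2 - 8*d + 15) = (d - 5)*(d - 4)*(d + 1)*(d - 3)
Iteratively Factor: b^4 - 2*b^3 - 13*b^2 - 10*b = (b + 2)*(b^3 - 4*b^2 - 5*b) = (b + 1)*(b + 2)*(b^2 - 5*b) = (b - 5)*(b + 1)*(b + 2)*(b)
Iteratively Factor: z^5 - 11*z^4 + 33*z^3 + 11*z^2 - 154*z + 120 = (z - 1)*(z^4 - 10*z^3 + 23*z^2 + 34*z - 120) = (z - 3)*(z - 1)*(z^3 - 7*z^2 + 2*z + 40) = (z - 5)*(z - 3)*(z - 1)*(z^2 - 2*z - 8) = (z - 5)*(z - 3)*(z - 1)*(z + 2)*(z - 4)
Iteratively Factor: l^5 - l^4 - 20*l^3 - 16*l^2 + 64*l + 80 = (l + 2)*(l^4 - 3*l^3 - 14*l^2 + 12*l + 40) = (l + 2)^2*(l^3 - 5*l^2 - 4*l + 20) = (l - 2)*(l + 2)^2*(l^2 - 3*l - 10) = (l - 2)*(l + 2)^3*(l - 5)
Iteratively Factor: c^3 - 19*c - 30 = (c + 2)*(c^2 - 2*c - 15) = (c + 2)*(c + 3)*(c - 5)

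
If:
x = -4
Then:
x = -4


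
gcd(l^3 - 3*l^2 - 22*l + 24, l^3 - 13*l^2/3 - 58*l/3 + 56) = l^2 - 2*l - 24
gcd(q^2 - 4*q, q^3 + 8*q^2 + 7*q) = q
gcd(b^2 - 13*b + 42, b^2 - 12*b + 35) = b - 7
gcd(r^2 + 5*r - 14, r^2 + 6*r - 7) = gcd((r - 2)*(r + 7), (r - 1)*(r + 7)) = r + 7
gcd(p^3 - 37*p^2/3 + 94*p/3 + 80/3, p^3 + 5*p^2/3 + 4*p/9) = 1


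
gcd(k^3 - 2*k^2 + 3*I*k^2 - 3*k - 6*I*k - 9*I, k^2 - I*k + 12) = k + 3*I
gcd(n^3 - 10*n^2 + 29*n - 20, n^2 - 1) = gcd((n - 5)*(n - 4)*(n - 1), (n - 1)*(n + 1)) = n - 1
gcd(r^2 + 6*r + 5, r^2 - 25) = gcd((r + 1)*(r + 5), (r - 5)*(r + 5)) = r + 5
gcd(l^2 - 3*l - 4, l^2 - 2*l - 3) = l + 1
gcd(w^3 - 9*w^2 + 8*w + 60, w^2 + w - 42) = w - 6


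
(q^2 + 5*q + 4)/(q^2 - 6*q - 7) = (q + 4)/(q - 7)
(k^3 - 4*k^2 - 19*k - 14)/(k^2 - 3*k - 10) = (k^2 - 6*k - 7)/(k - 5)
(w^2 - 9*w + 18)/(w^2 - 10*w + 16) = (w^2 - 9*w + 18)/(w^2 - 10*w + 16)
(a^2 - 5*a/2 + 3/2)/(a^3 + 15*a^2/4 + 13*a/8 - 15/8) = 4*(2*a^2 - 5*a + 3)/(8*a^3 + 30*a^2 + 13*a - 15)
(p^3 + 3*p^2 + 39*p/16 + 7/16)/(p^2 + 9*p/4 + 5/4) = (16*p^2 + 32*p + 7)/(4*(4*p + 5))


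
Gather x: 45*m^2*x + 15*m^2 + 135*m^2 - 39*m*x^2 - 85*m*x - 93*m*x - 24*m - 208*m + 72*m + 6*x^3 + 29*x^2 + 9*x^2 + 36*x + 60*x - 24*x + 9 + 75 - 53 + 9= 150*m^2 - 160*m + 6*x^3 + x^2*(38 - 39*m) + x*(45*m^2 - 178*m + 72) + 40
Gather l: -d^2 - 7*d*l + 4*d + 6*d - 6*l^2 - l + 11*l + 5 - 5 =-d^2 + 10*d - 6*l^2 + l*(10 - 7*d)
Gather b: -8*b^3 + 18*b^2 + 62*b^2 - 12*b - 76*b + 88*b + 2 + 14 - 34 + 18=-8*b^3 + 80*b^2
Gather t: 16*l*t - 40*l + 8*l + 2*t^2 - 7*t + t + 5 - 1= -32*l + 2*t^2 + t*(16*l - 6) + 4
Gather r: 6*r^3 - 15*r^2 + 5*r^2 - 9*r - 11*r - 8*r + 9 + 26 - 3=6*r^3 - 10*r^2 - 28*r + 32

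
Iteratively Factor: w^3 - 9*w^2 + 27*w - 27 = (w - 3)*(w^2 - 6*w + 9) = (w - 3)^2*(w - 3)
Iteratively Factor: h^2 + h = (h)*(h + 1)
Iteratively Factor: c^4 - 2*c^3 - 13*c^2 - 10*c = (c)*(c^3 - 2*c^2 - 13*c - 10) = c*(c - 5)*(c^2 + 3*c + 2) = c*(c - 5)*(c + 2)*(c + 1)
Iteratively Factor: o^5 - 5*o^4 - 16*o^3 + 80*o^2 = (o)*(o^4 - 5*o^3 - 16*o^2 + 80*o) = o*(o - 4)*(o^3 - o^2 - 20*o) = o^2*(o - 4)*(o^2 - o - 20) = o^2*(o - 4)*(o + 4)*(o - 5)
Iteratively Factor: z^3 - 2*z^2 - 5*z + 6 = (z - 1)*(z^2 - z - 6) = (z - 3)*(z - 1)*(z + 2)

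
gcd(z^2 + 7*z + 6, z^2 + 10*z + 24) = z + 6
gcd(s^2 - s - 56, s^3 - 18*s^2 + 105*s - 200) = s - 8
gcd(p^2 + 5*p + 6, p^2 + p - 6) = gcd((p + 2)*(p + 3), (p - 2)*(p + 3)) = p + 3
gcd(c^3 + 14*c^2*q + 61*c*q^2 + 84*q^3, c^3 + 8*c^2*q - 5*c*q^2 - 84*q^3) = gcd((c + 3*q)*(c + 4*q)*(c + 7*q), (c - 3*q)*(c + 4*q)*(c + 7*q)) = c^2 + 11*c*q + 28*q^2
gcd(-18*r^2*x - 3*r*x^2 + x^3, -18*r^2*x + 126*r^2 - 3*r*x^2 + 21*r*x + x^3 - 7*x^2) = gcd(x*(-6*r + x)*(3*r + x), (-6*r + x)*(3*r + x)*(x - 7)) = -18*r^2 - 3*r*x + x^2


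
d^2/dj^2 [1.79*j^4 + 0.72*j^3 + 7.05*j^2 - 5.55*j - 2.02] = 21.48*j^2 + 4.32*j + 14.1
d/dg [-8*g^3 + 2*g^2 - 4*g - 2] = -24*g^2 + 4*g - 4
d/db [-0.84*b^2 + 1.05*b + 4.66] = 1.05 - 1.68*b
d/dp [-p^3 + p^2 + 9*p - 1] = -3*p^2 + 2*p + 9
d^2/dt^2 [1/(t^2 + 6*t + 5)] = 2*(-t^2 - 6*t + 4*(t + 3)^2 - 5)/(t^2 + 6*t + 5)^3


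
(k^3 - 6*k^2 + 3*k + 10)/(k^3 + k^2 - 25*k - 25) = (k - 2)/(k + 5)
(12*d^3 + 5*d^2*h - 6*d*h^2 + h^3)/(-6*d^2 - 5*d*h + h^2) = (-12*d^2 + 7*d*h - h^2)/(6*d - h)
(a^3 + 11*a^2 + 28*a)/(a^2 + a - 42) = a*(a + 4)/(a - 6)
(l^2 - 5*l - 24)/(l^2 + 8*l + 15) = (l - 8)/(l + 5)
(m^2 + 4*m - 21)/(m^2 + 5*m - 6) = (m^2 + 4*m - 21)/(m^2 + 5*m - 6)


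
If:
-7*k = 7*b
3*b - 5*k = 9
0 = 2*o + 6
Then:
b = 9/8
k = -9/8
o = -3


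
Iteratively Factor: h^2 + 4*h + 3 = (h + 3)*(h + 1)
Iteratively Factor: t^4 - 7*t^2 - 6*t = (t + 1)*(t^3 - t^2 - 6*t) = (t - 3)*(t + 1)*(t^2 + 2*t) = (t - 3)*(t + 1)*(t + 2)*(t)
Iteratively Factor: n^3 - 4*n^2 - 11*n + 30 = (n - 5)*(n^2 + n - 6) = (n - 5)*(n + 3)*(n - 2)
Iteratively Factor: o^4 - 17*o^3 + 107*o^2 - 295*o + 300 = (o - 3)*(o^3 - 14*o^2 + 65*o - 100) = (o - 4)*(o - 3)*(o^2 - 10*o + 25) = (o - 5)*(o - 4)*(o - 3)*(o - 5)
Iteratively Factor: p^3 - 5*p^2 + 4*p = (p)*(p^2 - 5*p + 4) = p*(p - 1)*(p - 4)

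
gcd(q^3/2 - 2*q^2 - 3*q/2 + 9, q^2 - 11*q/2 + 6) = 1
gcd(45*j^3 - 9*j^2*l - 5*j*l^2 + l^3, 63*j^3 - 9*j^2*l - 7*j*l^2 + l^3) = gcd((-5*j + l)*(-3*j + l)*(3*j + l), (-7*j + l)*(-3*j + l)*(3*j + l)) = 9*j^2 - l^2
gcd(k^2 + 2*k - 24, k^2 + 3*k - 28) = k - 4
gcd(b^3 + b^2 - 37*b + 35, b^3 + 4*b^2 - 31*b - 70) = b^2 + 2*b - 35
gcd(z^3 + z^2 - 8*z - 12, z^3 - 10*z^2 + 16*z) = 1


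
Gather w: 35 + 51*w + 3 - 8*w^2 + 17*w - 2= -8*w^2 + 68*w + 36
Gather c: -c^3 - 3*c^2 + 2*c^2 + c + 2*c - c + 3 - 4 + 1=-c^3 - c^2 + 2*c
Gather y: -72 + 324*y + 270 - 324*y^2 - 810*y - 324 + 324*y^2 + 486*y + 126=0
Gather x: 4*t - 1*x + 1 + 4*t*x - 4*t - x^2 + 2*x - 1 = -x^2 + x*(4*t + 1)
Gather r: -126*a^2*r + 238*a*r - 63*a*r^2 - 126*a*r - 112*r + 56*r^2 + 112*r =r^2*(56 - 63*a) + r*(-126*a^2 + 112*a)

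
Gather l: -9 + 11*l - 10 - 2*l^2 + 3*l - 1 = -2*l^2 + 14*l - 20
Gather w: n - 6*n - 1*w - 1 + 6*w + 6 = -5*n + 5*w + 5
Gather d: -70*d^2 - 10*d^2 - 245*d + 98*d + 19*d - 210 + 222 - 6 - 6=-80*d^2 - 128*d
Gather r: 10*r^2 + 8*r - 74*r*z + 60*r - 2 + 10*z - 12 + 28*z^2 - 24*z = 10*r^2 + r*(68 - 74*z) + 28*z^2 - 14*z - 14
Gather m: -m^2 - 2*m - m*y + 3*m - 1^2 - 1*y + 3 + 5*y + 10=-m^2 + m*(1 - y) + 4*y + 12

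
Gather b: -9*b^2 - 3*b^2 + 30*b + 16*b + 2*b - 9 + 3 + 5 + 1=-12*b^2 + 48*b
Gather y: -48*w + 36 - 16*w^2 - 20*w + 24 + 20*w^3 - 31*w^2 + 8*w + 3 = 20*w^3 - 47*w^2 - 60*w + 63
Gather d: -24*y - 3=-24*y - 3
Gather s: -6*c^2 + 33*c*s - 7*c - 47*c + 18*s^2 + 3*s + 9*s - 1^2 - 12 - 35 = -6*c^2 - 54*c + 18*s^2 + s*(33*c + 12) - 48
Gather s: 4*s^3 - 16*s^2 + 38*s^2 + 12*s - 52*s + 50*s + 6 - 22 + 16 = 4*s^3 + 22*s^2 + 10*s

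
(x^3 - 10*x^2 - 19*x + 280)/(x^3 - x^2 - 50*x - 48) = (x^2 - 2*x - 35)/(x^2 + 7*x + 6)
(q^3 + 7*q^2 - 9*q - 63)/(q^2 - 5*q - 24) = (q^2 + 4*q - 21)/(q - 8)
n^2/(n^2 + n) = n/(n + 1)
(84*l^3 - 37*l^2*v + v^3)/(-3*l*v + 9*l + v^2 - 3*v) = (-28*l^2 + 3*l*v + v^2)/(v - 3)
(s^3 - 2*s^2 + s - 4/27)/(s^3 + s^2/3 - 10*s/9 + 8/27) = (9*s^2 - 15*s + 4)/(9*s^2 + 6*s - 8)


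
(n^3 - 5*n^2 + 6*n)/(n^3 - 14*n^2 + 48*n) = (n^2 - 5*n + 6)/(n^2 - 14*n + 48)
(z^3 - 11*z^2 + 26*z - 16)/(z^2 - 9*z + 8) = z - 2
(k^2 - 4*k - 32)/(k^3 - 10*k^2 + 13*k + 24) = (k + 4)/(k^2 - 2*k - 3)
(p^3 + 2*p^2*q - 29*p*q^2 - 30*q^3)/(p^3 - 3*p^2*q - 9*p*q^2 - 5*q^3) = (p + 6*q)/(p + q)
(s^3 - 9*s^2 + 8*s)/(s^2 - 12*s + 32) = s*(s - 1)/(s - 4)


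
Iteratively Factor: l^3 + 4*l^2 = (l)*(l^2 + 4*l) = l^2*(l + 4)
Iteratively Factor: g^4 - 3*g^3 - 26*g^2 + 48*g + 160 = (g + 2)*(g^3 - 5*g^2 - 16*g + 80) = (g - 4)*(g + 2)*(g^2 - g - 20) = (g - 5)*(g - 4)*(g + 2)*(g + 4)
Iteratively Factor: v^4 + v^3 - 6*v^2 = (v)*(v^3 + v^2 - 6*v) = v^2*(v^2 + v - 6) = v^2*(v + 3)*(v - 2)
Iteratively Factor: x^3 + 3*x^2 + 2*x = (x)*(x^2 + 3*x + 2) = x*(x + 1)*(x + 2)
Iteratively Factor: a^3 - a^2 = (a)*(a^2 - a) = a^2*(a - 1)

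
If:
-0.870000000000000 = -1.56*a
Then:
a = 0.56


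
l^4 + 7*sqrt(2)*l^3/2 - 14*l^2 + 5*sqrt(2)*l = l*(l - sqrt(2))*(l - sqrt(2)/2)*(l + 5*sqrt(2))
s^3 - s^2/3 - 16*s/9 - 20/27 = (s - 5/3)*(s + 2/3)^2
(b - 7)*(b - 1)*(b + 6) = b^3 - 2*b^2 - 41*b + 42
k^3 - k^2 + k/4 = k*(k - 1/2)^2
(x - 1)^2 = x^2 - 2*x + 1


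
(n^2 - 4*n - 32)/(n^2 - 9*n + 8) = (n + 4)/(n - 1)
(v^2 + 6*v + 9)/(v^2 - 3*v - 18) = (v + 3)/(v - 6)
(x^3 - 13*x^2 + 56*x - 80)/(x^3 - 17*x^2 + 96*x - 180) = (x^2 - 8*x + 16)/(x^2 - 12*x + 36)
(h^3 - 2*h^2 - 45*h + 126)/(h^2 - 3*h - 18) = (h^2 + 4*h - 21)/(h + 3)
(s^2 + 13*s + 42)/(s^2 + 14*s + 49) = (s + 6)/(s + 7)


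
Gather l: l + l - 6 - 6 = 2*l - 12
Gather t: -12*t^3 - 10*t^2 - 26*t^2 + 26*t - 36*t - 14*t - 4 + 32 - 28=-12*t^3 - 36*t^2 - 24*t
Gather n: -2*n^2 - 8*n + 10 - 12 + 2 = -2*n^2 - 8*n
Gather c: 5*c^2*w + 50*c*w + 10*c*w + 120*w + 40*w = 5*c^2*w + 60*c*w + 160*w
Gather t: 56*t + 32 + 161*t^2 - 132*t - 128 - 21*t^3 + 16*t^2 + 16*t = -21*t^3 + 177*t^2 - 60*t - 96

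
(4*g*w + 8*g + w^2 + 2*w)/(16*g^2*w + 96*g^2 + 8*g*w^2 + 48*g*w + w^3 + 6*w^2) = (w + 2)/(4*g*w + 24*g + w^2 + 6*w)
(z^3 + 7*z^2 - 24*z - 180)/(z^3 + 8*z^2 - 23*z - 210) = (z + 6)/(z + 7)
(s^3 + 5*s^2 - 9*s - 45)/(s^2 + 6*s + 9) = (s^2 + 2*s - 15)/(s + 3)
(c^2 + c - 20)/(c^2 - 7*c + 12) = (c + 5)/(c - 3)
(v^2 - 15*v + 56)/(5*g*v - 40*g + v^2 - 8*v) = (v - 7)/(5*g + v)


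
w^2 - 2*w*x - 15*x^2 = (w - 5*x)*(w + 3*x)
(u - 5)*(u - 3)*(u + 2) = u^3 - 6*u^2 - u + 30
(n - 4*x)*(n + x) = n^2 - 3*n*x - 4*x^2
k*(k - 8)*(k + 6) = k^3 - 2*k^2 - 48*k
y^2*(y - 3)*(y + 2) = y^4 - y^3 - 6*y^2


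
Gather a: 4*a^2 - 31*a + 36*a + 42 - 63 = 4*a^2 + 5*a - 21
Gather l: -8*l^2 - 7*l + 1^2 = -8*l^2 - 7*l + 1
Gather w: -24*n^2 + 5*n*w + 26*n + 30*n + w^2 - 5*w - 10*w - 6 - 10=-24*n^2 + 56*n + w^2 + w*(5*n - 15) - 16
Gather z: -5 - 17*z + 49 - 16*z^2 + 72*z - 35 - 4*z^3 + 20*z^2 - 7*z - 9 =-4*z^3 + 4*z^2 + 48*z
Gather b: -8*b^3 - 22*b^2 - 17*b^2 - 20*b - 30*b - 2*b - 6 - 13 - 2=-8*b^3 - 39*b^2 - 52*b - 21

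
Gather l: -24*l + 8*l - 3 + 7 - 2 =2 - 16*l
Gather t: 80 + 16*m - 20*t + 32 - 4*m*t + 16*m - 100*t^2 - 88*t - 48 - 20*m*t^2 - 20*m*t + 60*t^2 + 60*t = 32*m + t^2*(-20*m - 40) + t*(-24*m - 48) + 64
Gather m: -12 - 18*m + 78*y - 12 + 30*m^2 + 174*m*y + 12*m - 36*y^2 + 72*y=30*m^2 + m*(174*y - 6) - 36*y^2 + 150*y - 24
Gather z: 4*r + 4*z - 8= 4*r + 4*z - 8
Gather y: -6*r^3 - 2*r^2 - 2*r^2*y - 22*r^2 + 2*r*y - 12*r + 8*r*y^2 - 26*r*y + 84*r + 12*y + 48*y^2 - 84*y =-6*r^3 - 24*r^2 + 72*r + y^2*(8*r + 48) + y*(-2*r^2 - 24*r - 72)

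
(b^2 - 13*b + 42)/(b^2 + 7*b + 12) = (b^2 - 13*b + 42)/(b^2 + 7*b + 12)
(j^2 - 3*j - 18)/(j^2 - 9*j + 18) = (j + 3)/(j - 3)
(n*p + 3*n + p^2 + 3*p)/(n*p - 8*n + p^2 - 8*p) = (p + 3)/(p - 8)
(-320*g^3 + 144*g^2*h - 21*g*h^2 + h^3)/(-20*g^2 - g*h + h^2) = (64*g^2 - 16*g*h + h^2)/(4*g + h)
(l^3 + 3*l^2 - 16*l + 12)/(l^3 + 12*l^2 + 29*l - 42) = (l - 2)/(l + 7)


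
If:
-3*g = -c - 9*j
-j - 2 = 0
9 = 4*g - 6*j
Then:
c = 63/4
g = -3/4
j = -2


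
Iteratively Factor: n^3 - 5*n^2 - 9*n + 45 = (n + 3)*(n^2 - 8*n + 15) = (n - 5)*(n + 3)*(n - 3)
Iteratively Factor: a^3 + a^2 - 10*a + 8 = (a - 2)*(a^2 + 3*a - 4) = (a - 2)*(a - 1)*(a + 4)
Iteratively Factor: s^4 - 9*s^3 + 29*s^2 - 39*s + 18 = (s - 3)*(s^3 - 6*s^2 + 11*s - 6) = (s - 3)^2*(s^2 - 3*s + 2) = (s - 3)^2*(s - 2)*(s - 1)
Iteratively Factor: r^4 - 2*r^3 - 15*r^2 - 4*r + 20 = (r - 1)*(r^3 - r^2 - 16*r - 20) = (r - 5)*(r - 1)*(r^2 + 4*r + 4) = (r - 5)*(r - 1)*(r + 2)*(r + 2)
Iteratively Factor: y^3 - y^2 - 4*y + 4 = (y - 1)*(y^2 - 4) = (y - 2)*(y - 1)*(y + 2)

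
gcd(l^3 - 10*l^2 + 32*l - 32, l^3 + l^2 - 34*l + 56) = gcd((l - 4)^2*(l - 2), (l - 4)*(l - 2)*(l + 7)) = l^2 - 6*l + 8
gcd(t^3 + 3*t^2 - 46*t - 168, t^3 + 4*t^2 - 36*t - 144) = t^2 + 10*t + 24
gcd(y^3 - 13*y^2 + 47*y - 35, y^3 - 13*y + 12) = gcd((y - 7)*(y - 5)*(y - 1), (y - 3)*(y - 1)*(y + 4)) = y - 1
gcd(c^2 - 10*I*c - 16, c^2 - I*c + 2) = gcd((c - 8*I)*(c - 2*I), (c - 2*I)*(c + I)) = c - 2*I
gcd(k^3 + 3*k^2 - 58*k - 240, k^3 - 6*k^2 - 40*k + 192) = k^2 - 2*k - 48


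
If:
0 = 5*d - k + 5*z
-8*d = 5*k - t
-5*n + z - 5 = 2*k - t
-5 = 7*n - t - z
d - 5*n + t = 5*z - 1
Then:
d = -34/91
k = -55/13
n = -55/13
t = -169/7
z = -43/91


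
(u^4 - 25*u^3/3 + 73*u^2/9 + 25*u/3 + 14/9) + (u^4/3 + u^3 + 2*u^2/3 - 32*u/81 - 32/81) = 4*u^4/3 - 22*u^3/3 + 79*u^2/9 + 643*u/81 + 94/81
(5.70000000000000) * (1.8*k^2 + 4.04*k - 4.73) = 10.26*k^2 + 23.028*k - 26.961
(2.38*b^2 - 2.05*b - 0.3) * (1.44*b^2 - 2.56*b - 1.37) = 3.4272*b^4 - 9.0448*b^3 + 1.5554*b^2 + 3.5765*b + 0.411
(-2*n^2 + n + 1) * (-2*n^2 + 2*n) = 4*n^4 - 6*n^3 + 2*n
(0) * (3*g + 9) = 0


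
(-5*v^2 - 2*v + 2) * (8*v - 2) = -40*v^3 - 6*v^2 + 20*v - 4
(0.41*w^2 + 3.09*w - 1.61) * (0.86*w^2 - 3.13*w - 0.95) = 0.3526*w^4 + 1.3741*w^3 - 11.4458*w^2 + 2.1038*w + 1.5295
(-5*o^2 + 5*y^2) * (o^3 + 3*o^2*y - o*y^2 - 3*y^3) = -5*o^5 - 15*o^4*y + 10*o^3*y^2 + 30*o^2*y^3 - 5*o*y^4 - 15*y^5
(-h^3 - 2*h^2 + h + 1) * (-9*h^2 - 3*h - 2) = 9*h^5 + 21*h^4 - h^3 - 8*h^2 - 5*h - 2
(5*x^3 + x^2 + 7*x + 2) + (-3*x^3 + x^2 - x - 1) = 2*x^3 + 2*x^2 + 6*x + 1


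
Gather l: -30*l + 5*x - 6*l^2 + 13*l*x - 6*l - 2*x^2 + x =-6*l^2 + l*(13*x - 36) - 2*x^2 + 6*x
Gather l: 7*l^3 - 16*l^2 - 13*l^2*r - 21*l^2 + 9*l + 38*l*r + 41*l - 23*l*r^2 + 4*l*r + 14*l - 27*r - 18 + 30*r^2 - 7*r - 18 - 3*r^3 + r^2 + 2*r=7*l^3 + l^2*(-13*r - 37) + l*(-23*r^2 + 42*r + 64) - 3*r^3 + 31*r^2 - 32*r - 36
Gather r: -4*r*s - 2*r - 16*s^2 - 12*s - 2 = r*(-4*s - 2) - 16*s^2 - 12*s - 2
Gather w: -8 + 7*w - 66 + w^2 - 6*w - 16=w^2 + w - 90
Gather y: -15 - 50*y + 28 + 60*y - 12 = 10*y + 1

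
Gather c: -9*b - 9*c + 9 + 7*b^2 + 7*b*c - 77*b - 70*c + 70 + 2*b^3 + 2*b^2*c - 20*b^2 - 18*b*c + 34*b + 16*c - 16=2*b^3 - 13*b^2 - 52*b + c*(2*b^2 - 11*b - 63) + 63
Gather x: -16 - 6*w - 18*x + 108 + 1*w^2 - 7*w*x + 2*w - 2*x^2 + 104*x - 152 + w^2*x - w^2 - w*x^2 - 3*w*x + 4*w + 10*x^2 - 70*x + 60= x^2*(8 - w) + x*(w^2 - 10*w + 16)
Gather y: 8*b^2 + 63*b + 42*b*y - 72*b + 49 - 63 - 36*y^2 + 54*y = 8*b^2 - 9*b - 36*y^2 + y*(42*b + 54) - 14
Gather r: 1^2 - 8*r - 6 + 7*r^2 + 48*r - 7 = 7*r^2 + 40*r - 12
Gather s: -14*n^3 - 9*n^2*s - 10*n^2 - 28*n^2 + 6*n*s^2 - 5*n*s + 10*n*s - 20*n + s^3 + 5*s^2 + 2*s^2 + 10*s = -14*n^3 - 38*n^2 - 20*n + s^3 + s^2*(6*n + 7) + s*(-9*n^2 + 5*n + 10)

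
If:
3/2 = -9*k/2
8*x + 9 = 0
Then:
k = -1/3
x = -9/8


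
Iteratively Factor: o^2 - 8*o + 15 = (o - 3)*(o - 5)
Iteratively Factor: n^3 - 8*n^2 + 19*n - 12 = (n - 3)*(n^2 - 5*n + 4) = (n - 4)*(n - 3)*(n - 1)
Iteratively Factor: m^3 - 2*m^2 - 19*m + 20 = (m - 5)*(m^2 + 3*m - 4) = (m - 5)*(m - 1)*(m + 4)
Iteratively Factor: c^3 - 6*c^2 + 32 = (c + 2)*(c^2 - 8*c + 16) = (c - 4)*(c + 2)*(c - 4)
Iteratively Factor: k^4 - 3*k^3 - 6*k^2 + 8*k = (k)*(k^3 - 3*k^2 - 6*k + 8) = k*(k - 1)*(k^2 - 2*k - 8) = k*(k - 4)*(k - 1)*(k + 2)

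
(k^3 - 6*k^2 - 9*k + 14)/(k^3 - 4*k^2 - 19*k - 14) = (k - 1)/(k + 1)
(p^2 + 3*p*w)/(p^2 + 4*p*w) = (p + 3*w)/(p + 4*w)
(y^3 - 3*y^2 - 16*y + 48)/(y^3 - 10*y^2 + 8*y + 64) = (y^2 + y - 12)/(y^2 - 6*y - 16)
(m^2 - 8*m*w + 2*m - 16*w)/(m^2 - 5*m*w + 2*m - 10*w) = (-m + 8*w)/(-m + 5*w)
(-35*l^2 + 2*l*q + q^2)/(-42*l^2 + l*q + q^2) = (-5*l + q)/(-6*l + q)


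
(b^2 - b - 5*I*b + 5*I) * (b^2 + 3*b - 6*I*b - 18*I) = b^4 + 2*b^3 - 11*I*b^3 - 33*b^2 - 22*I*b^2 - 60*b + 33*I*b + 90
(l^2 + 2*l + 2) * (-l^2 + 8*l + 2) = -l^4 + 6*l^3 + 16*l^2 + 20*l + 4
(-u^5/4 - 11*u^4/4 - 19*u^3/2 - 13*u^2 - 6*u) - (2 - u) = -u^5/4 - 11*u^4/4 - 19*u^3/2 - 13*u^2 - 5*u - 2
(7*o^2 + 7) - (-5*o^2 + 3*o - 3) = 12*o^2 - 3*o + 10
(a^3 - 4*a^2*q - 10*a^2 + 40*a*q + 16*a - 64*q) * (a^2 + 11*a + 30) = a^5 - 4*a^4*q + a^4 - 4*a^3*q - 64*a^3 + 256*a^2*q - 124*a^2 + 496*a*q + 480*a - 1920*q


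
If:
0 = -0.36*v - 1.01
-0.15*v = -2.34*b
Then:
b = -0.18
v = -2.81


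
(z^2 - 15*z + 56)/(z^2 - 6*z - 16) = (z - 7)/(z + 2)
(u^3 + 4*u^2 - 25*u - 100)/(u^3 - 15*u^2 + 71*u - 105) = (u^2 + 9*u + 20)/(u^2 - 10*u + 21)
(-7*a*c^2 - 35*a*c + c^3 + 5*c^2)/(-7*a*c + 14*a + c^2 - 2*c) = c*(c + 5)/(c - 2)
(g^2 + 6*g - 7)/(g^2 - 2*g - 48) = (-g^2 - 6*g + 7)/(-g^2 + 2*g + 48)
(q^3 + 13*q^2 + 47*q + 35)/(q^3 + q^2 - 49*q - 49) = (q + 5)/(q - 7)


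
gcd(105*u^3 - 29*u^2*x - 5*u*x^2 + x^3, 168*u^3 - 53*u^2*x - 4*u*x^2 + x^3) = -3*u + x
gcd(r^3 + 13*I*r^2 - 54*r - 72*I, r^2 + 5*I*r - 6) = r + 3*I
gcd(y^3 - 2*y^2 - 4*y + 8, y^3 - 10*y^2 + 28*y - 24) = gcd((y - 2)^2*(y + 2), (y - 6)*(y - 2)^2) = y^2 - 4*y + 4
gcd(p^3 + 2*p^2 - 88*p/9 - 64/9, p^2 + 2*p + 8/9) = p + 2/3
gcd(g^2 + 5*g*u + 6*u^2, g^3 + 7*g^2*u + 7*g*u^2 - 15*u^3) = g + 3*u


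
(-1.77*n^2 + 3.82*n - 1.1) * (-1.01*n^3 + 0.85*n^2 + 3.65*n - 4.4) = 1.7877*n^5 - 5.3627*n^4 - 2.1025*n^3 + 20.796*n^2 - 20.823*n + 4.84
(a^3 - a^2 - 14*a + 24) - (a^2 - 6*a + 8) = a^3 - 2*a^2 - 8*a + 16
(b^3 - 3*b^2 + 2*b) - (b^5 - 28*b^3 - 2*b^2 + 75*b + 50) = -b^5 + 29*b^3 - b^2 - 73*b - 50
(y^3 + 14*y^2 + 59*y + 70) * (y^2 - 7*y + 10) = y^5 + 7*y^4 - 29*y^3 - 203*y^2 + 100*y + 700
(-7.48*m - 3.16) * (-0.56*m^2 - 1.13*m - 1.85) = 4.1888*m^3 + 10.222*m^2 + 17.4088*m + 5.846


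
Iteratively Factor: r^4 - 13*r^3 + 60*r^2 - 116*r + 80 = (r - 2)*(r^3 - 11*r^2 + 38*r - 40) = (r - 2)^2*(r^2 - 9*r + 20) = (r - 4)*(r - 2)^2*(r - 5)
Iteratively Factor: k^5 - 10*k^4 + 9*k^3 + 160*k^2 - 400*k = (k - 5)*(k^4 - 5*k^3 - 16*k^2 + 80*k) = (k - 5)*(k - 4)*(k^3 - k^2 - 20*k) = (k - 5)*(k - 4)*(k + 4)*(k^2 - 5*k) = (k - 5)^2*(k - 4)*(k + 4)*(k)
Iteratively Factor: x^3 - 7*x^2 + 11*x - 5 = (x - 1)*(x^2 - 6*x + 5) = (x - 1)^2*(x - 5)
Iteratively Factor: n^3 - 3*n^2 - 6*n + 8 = (n - 1)*(n^2 - 2*n - 8) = (n - 4)*(n - 1)*(n + 2)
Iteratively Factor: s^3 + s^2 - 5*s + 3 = (s + 3)*(s^2 - 2*s + 1) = (s - 1)*(s + 3)*(s - 1)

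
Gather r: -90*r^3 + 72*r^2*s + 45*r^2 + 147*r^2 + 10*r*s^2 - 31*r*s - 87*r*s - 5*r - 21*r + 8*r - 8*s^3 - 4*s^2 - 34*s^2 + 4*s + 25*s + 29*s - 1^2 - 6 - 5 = -90*r^3 + r^2*(72*s + 192) + r*(10*s^2 - 118*s - 18) - 8*s^3 - 38*s^2 + 58*s - 12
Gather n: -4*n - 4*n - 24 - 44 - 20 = -8*n - 88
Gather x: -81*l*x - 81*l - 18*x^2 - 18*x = -81*l - 18*x^2 + x*(-81*l - 18)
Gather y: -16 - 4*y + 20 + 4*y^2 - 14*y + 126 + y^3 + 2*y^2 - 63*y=y^3 + 6*y^2 - 81*y + 130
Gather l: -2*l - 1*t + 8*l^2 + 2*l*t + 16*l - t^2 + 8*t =8*l^2 + l*(2*t + 14) - t^2 + 7*t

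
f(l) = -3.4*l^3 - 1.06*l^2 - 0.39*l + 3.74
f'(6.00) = -380.31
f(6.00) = -771.16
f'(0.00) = -0.39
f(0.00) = 3.74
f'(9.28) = -898.47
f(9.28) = -2808.37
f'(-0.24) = -0.47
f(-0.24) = 3.82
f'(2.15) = -52.10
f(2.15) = -35.79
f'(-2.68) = -67.97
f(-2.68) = 62.62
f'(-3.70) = -132.18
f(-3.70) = 162.89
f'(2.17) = -53.02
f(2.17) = -36.84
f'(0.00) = -0.39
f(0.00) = 3.74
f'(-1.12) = -10.81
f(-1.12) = 7.62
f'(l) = -10.2*l^2 - 2.12*l - 0.39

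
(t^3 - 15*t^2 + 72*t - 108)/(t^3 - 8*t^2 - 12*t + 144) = (t - 3)/(t + 4)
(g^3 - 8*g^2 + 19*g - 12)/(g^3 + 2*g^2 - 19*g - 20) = (g^2 - 4*g + 3)/(g^2 + 6*g + 5)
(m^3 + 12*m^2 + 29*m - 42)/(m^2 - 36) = (m^2 + 6*m - 7)/(m - 6)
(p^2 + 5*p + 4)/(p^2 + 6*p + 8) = (p + 1)/(p + 2)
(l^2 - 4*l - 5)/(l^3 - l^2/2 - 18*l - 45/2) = 2*(l + 1)/(2*l^2 + 9*l + 9)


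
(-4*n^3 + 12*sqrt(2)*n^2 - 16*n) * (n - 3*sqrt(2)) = -4*n^4 + 24*sqrt(2)*n^3 - 88*n^2 + 48*sqrt(2)*n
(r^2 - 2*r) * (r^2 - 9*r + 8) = r^4 - 11*r^3 + 26*r^2 - 16*r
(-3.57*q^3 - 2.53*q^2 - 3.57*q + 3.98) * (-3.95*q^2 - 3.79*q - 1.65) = 14.1015*q^5 + 23.5238*q^4 + 29.5807*q^3 + 1.9838*q^2 - 9.1937*q - 6.567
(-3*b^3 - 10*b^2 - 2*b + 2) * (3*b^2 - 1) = -9*b^5 - 30*b^4 - 3*b^3 + 16*b^2 + 2*b - 2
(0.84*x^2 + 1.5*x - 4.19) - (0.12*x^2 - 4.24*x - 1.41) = 0.72*x^2 + 5.74*x - 2.78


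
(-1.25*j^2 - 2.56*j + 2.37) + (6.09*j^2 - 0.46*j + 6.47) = 4.84*j^2 - 3.02*j + 8.84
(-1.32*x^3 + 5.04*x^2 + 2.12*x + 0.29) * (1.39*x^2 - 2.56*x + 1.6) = -1.8348*x^5 + 10.3848*x^4 - 12.0676*x^3 + 3.0399*x^2 + 2.6496*x + 0.464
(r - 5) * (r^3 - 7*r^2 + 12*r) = r^4 - 12*r^3 + 47*r^2 - 60*r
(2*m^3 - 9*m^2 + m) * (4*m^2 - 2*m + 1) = 8*m^5 - 40*m^4 + 24*m^3 - 11*m^2 + m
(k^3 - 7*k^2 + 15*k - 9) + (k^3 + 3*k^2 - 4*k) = 2*k^3 - 4*k^2 + 11*k - 9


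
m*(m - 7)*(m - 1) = m^3 - 8*m^2 + 7*m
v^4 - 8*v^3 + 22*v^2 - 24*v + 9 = (v - 3)^2*(v - 1)^2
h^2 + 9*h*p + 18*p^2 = (h + 3*p)*(h + 6*p)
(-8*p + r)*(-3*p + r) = 24*p^2 - 11*p*r + r^2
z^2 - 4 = (z - 2)*(z + 2)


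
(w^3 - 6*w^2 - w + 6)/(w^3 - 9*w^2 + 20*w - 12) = (w + 1)/(w - 2)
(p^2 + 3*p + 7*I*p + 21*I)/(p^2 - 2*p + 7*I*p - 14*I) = (p + 3)/(p - 2)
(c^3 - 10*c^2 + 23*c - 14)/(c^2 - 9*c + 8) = (c^2 - 9*c + 14)/(c - 8)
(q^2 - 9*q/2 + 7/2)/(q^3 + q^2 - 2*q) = (q - 7/2)/(q*(q + 2))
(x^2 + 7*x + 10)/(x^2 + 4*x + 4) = (x + 5)/(x + 2)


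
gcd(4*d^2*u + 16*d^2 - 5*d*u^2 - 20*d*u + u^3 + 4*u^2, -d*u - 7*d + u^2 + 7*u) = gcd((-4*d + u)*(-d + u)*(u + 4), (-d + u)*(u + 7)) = -d + u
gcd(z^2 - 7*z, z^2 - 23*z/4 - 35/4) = z - 7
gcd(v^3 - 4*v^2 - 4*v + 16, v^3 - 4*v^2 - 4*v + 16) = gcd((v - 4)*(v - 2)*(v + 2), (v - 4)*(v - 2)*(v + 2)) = v^3 - 4*v^2 - 4*v + 16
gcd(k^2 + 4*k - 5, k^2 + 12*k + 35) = k + 5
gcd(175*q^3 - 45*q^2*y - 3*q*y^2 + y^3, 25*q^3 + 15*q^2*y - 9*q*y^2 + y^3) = 25*q^2 - 10*q*y + y^2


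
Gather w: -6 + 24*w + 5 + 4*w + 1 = 28*w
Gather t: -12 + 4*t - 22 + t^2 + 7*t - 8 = t^2 + 11*t - 42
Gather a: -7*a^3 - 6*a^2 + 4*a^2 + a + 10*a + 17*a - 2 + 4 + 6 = -7*a^3 - 2*a^2 + 28*a + 8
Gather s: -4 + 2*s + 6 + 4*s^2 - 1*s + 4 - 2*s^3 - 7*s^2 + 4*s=-2*s^3 - 3*s^2 + 5*s + 6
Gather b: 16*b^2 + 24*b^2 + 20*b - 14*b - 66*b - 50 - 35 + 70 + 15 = 40*b^2 - 60*b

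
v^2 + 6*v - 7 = (v - 1)*(v + 7)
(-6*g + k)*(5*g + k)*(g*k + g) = -30*g^3*k - 30*g^3 - g^2*k^2 - g^2*k + g*k^3 + g*k^2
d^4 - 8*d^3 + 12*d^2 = d^2*(d - 6)*(d - 2)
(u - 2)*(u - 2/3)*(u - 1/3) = u^3 - 3*u^2 + 20*u/9 - 4/9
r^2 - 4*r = r*(r - 4)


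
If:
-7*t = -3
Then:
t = 3/7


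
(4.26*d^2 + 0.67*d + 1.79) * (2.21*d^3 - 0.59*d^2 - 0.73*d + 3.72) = 9.4146*d^5 - 1.0327*d^4 + 0.4508*d^3 + 14.302*d^2 + 1.1857*d + 6.6588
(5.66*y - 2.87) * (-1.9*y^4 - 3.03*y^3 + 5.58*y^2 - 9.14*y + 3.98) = -10.754*y^5 - 11.6968*y^4 + 40.2789*y^3 - 67.747*y^2 + 48.7586*y - 11.4226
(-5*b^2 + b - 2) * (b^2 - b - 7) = -5*b^4 + 6*b^3 + 32*b^2 - 5*b + 14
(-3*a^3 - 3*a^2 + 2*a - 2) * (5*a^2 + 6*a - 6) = -15*a^5 - 33*a^4 + 10*a^3 + 20*a^2 - 24*a + 12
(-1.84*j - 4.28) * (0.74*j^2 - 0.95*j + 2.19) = -1.3616*j^3 - 1.4192*j^2 + 0.0363999999999995*j - 9.3732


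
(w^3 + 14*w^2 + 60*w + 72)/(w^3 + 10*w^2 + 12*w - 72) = (w + 2)/(w - 2)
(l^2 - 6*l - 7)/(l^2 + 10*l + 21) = (l^2 - 6*l - 7)/(l^2 + 10*l + 21)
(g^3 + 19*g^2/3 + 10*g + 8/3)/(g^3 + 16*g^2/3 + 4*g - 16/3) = (3*g + 1)/(3*g - 2)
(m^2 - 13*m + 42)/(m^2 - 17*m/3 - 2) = 3*(m - 7)/(3*m + 1)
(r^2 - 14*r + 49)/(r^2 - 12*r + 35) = (r - 7)/(r - 5)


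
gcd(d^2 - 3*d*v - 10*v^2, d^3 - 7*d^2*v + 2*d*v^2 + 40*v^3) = -d^2 + 3*d*v + 10*v^2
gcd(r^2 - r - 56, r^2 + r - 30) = 1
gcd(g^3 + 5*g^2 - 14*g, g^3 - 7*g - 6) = 1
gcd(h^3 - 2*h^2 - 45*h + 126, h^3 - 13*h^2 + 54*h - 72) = h^2 - 9*h + 18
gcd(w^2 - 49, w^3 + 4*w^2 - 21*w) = w + 7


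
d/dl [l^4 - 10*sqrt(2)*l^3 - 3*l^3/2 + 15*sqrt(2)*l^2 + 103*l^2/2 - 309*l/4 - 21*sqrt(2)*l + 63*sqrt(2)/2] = 4*l^3 - 30*sqrt(2)*l^2 - 9*l^2/2 + 30*sqrt(2)*l + 103*l - 309/4 - 21*sqrt(2)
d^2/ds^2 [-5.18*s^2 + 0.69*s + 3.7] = -10.3600000000000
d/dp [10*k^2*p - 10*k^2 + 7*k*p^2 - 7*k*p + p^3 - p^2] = 10*k^2 + 14*k*p - 7*k + 3*p^2 - 2*p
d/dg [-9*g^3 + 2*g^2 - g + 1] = -27*g^2 + 4*g - 1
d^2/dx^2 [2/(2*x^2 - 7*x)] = 4*(-2*x*(2*x - 7) + (4*x - 7)^2)/(x^3*(2*x - 7)^3)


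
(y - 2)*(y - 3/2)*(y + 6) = y^3 + 5*y^2/2 - 18*y + 18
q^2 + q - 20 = (q - 4)*(q + 5)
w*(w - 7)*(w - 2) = w^3 - 9*w^2 + 14*w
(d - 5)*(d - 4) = d^2 - 9*d + 20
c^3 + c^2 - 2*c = c*(c - 1)*(c + 2)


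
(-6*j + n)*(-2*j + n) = 12*j^2 - 8*j*n + n^2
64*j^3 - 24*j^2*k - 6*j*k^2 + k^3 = (-8*j + k)*(-2*j + k)*(4*j + k)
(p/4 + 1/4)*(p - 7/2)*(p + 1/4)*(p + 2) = p^4/4 - p^3/16 - 69*p^2/32 - 73*p/32 - 7/16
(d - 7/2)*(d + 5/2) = d^2 - d - 35/4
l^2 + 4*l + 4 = (l + 2)^2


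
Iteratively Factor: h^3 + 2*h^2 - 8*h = (h)*(h^2 + 2*h - 8) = h*(h - 2)*(h + 4)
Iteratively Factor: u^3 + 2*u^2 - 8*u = (u)*(u^2 + 2*u - 8) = u*(u + 4)*(u - 2)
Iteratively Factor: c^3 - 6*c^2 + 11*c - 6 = (c - 1)*(c^2 - 5*c + 6) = (c - 3)*(c - 1)*(c - 2)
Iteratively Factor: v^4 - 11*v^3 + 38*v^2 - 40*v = (v - 2)*(v^3 - 9*v^2 + 20*v) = v*(v - 2)*(v^2 - 9*v + 20) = v*(v - 4)*(v - 2)*(v - 5)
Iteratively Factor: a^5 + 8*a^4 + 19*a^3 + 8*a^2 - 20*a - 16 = (a + 2)*(a^4 + 6*a^3 + 7*a^2 - 6*a - 8) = (a + 2)^2*(a^3 + 4*a^2 - a - 4) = (a + 2)^2*(a + 4)*(a^2 - 1) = (a + 1)*(a + 2)^2*(a + 4)*(a - 1)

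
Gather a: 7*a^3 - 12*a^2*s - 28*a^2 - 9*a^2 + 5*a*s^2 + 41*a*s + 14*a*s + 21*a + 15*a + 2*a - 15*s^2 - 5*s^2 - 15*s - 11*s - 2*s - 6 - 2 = 7*a^3 + a^2*(-12*s - 37) + a*(5*s^2 + 55*s + 38) - 20*s^2 - 28*s - 8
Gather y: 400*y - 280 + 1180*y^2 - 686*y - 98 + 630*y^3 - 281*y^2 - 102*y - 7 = 630*y^3 + 899*y^2 - 388*y - 385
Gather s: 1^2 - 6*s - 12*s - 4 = -18*s - 3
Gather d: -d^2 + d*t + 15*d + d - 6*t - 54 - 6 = -d^2 + d*(t + 16) - 6*t - 60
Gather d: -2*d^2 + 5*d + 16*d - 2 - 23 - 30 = -2*d^2 + 21*d - 55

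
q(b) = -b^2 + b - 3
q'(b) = 1 - 2*b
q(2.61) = -7.20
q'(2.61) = -4.22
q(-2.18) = -9.93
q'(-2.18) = 5.36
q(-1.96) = -8.80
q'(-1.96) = 4.92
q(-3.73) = -20.64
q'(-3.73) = 8.46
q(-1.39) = -6.32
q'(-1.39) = 3.78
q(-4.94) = -32.34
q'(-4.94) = 10.88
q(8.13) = -60.97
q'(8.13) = -15.26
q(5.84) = -31.27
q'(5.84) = -10.68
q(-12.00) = -159.00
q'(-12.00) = 25.00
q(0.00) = -3.00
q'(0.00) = 1.00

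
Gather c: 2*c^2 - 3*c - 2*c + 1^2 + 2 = 2*c^2 - 5*c + 3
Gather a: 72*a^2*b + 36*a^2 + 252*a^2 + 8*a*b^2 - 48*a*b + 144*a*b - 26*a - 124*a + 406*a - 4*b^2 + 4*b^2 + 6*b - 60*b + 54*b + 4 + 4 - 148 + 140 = a^2*(72*b + 288) + a*(8*b^2 + 96*b + 256)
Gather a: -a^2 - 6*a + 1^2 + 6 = -a^2 - 6*a + 7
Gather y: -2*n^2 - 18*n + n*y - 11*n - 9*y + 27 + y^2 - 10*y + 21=-2*n^2 - 29*n + y^2 + y*(n - 19) + 48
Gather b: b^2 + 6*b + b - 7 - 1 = b^2 + 7*b - 8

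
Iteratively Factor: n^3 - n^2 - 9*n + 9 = (n + 3)*(n^2 - 4*n + 3) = (n - 3)*(n + 3)*(n - 1)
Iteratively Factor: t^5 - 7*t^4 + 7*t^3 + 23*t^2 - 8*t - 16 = (t + 1)*(t^4 - 8*t^3 + 15*t^2 + 8*t - 16) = (t - 1)*(t + 1)*(t^3 - 7*t^2 + 8*t + 16) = (t - 1)*(t + 1)^2*(t^2 - 8*t + 16) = (t - 4)*(t - 1)*(t + 1)^2*(t - 4)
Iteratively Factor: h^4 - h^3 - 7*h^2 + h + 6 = (h + 2)*(h^3 - 3*h^2 - h + 3) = (h - 3)*(h + 2)*(h^2 - 1) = (h - 3)*(h - 1)*(h + 2)*(h + 1)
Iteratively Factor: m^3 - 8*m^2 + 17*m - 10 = (m - 1)*(m^2 - 7*m + 10) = (m - 5)*(m - 1)*(m - 2)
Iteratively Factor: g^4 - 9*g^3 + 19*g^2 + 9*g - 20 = (g - 5)*(g^3 - 4*g^2 - g + 4) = (g - 5)*(g - 1)*(g^2 - 3*g - 4) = (g - 5)*(g - 4)*(g - 1)*(g + 1)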